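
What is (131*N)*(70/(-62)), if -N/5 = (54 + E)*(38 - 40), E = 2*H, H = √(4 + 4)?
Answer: -2475900/31 - 183400*√2/31 ≈ -88234.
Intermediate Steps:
H = 2*√2 (H = √8 = 2*√2 ≈ 2.8284)
E = 4*√2 (E = 2*(2*√2) = 4*√2 ≈ 5.6569)
N = 540 + 40*√2 (N = -5*(54 + 4*√2)*(38 - 40) = -5*(54 + 4*√2)*(-2) = -5*(-108 - 8*√2) = 540 + 40*√2 ≈ 596.57)
(131*N)*(70/(-62)) = (131*(540 + 40*√2))*(70/(-62)) = (70740 + 5240*√2)*(70*(-1/62)) = (70740 + 5240*√2)*(-35/31) = -2475900/31 - 183400*√2/31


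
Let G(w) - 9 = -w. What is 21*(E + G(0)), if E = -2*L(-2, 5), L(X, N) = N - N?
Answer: 189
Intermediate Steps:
L(X, N) = 0
G(w) = 9 - w
E = 0 (E = -2*0 = 0)
21*(E + G(0)) = 21*(0 + (9 - 1*0)) = 21*(0 + (9 + 0)) = 21*(0 + 9) = 21*9 = 189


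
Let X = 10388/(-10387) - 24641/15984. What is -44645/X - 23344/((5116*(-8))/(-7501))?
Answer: 14342246555499499/1079444943322 ≈ 13287.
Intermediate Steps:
X = -421987859/166025808 (X = 10388*(-1/10387) - 24641*1/15984 = -10388/10387 - 24641/15984 = -421987859/166025808 ≈ -2.5417)
-44645/X - 23344/((5116*(-8))/(-7501)) = -44645/(-421987859/166025808) - 23344/((5116*(-8))/(-7501)) = -44645*(-166025808/421987859) - 23344/((-40928*(-1/7501))) = 7412222198160/421987859 - 23344/40928/7501 = 7412222198160/421987859 - 23344*7501/40928 = 7412222198160/421987859 - 10943959/2558 = 14342246555499499/1079444943322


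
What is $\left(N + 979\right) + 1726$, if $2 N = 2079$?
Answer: $\frac{7489}{2} \approx 3744.5$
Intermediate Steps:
$N = \frac{2079}{2}$ ($N = \frac{1}{2} \cdot 2079 = \frac{2079}{2} \approx 1039.5$)
$\left(N + 979\right) + 1726 = \left(\frac{2079}{2} + 979\right) + 1726 = \frac{4037}{2} + 1726 = \frac{7489}{2}$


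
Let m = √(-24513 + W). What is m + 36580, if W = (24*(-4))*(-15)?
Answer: 36580 + I*√23073 ≈ 36580.0 + 151.9*I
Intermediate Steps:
W = 1440 (W = -96*(-15) = 1440)
m = I*√23073 (m = √(-24513 + 1440) = √(-23073) = I*√23073 ≈ 151.9*I)
m + 36580 = I*√23073 + 36580 = 36580 + I*√23073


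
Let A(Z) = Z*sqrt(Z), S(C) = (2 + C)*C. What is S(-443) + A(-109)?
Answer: 195363 - 109*I*sqrt(109) ≈ 1.9536e+5 - 1138.0*I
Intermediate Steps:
S(C) = C*(2 + C)
A(Z) = Z**(3/2)
S(-443) + A(-109) = -443*(2 - 443) + (-109)**(3/2) = -443*(-441) - 109*I*sqrt(109) = 195363 - 109*I*sqrt(109)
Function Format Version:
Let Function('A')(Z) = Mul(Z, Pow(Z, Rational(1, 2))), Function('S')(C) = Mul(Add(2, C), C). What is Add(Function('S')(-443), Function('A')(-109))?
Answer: Add(195363, Mul(-109, I, Pow(109, Rational(1, 2)))) ≈ Add(1.9536e+5, Mul(-1138.0, I))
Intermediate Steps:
Function('S')(C) = Mul(C, Add(2, C))
Function('A')(Z) = Pow(Z, Rational(3, 2))
Add(Function('S')(-443), Function('A')(-109)) = Add(Mul(-443, Add(2, -443)), Pow(-109, Rational(3, 2))) = Add(Mul(-443, -441), Mul(-109, I, Pow(109, Rational(1, 2)))) = Add(195363, Mul(-109, I, Pow(109, Rational(1, 2))))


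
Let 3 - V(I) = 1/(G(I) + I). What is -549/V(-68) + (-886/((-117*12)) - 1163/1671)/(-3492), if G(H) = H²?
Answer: -3415250456565875/18661207276296 ≈ -183.01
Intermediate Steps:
V(I) = 3 - 1/(I + I²) (V(I) = 3 - 1/(I² + I) = 3 - 1/(I + I²))
-549/V(-68) + (-886/((-117*12)) - 1163/1671)/(-3492) = -549*(-68*(1 - 68)/(-1 + 3*(-68) + 3*(-68)²)) + (-886/((-117*12)) - 1163/1671)/(-3492) = -549*4556/(-1 - 204 + 3*4624) + (-886/(-1404) - 1163*1/1671)*(-1/3492) = -549*4556/(-1 - 204 + 13872) + (-886*(-1/1404) - 1163/1671)*(-1/3492) = -549/((-1/68*(-1/67)*13667)) + (443/702 - 1163/1671)*(-1/3492) = -549/13667/4556 - 25391/391014*(-1/3492) = -549*4556/13667 + 25391/1365420888 = -2501244/13667 + 25391/1365420888 = -3415250456565875/18661207276296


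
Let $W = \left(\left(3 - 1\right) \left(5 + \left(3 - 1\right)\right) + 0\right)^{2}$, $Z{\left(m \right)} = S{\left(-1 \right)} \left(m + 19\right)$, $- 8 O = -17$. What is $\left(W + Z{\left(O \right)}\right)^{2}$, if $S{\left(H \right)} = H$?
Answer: $\frac{1957201}{64} \approx 30581.0$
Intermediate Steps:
$O = \frac{17}{8}$ ($O = \left(- \frac{1}{8}\right) \left(-17\right) = \frac{17}{8} \approx 2.125$)
$Z{\left(m \right)} = -19 - m$ ($Z{\left(m \right)} = - (m + 19) = - (19 + m) = -19 - m$)
$W = 196$ ($W = \left(2 \left(5 + \left(3 - 1\right)\right) + 0\right)^{2} = \left(2 \left(5 + 2\right) + 0\right)^{2} = \left(2 \cdot 7 + 0\right)^{2} = \left(14 + 0\right)^{2} = 14^{2} = 196$)
$\left(W + Z{\left(O \right)}\right)^{2} = \left(196 - \frac{169}{8}\right)^{2} = \left(\frac{1399}{8}\right)^{2} = \frac{1957201}{64}$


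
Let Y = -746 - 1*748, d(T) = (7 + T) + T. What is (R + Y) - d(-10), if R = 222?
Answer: -1259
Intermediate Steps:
d(T) = 7 + 2*T
Y = -1494 (Y = -746 - 748 = -1494)
(R + Y) - d(-10) = (222 - 1494) - (7 + 2*(-10)) = -1272 - (7 - 20) = -1272 - 1*(-13) = -1272 + 13 = -1259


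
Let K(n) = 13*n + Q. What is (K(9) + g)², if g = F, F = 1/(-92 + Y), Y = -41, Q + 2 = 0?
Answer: 233906436/17689 ≈ 13223.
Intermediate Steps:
Q = -2 (Q = -2 + 0 = -2)
F = -1/133 (F = 1/(-92 - 41) = 1/(-133) = -1/133 ≈ -0.0075188)
K(n) = -2 + 13*n (K(n) = 13*n - 2 = -2 + 13*n)
g = -1/133 ≈ -0.0075188
(K(9) + g)² = ((-2 + 13*9) - 1/133)² = ((-2 + 117) - 1/133)² = (115 - 1/133)² = (15294/133)² = 233906436/17689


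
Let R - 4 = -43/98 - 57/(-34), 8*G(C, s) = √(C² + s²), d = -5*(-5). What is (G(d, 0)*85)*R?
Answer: 545375/392 ≈ 1391.3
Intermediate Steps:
d = 25
G(C, s) = √(C² + s²)/8
R = 4363/833 (R = 4 + (-43/98 - 57/(-34)) = 4 + (-43*1/98 - 57*(-1/34)) = 4 + (-43/98 + 57/34) = 4 + 1031/833 = 4363/833 ≈ 5.2377)
(G(d, 0)*85)*R = ((√(25² + 0²)/8)*85)*(4363/833) = ((√(625 + 0)/8)*85)*(4363/833) = ((√625/8)*85)*(4363/833) = (((⅛)*25)*85)*(4363/833) = ((25/8)*85)*(4363/833) = (2125/8)*(4363/833) = 545375/392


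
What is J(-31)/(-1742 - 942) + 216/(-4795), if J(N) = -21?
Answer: -479049/12869780 ≈ -0.037223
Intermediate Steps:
J(-31)/(-1742 - 942) + 216/(-4795) = -21/(-1742 - 942) + 216/(-4795) = -21/(-2684) + 216*(-1/4795) = -21*(-1/2684) - 216/4795 = 21/2684 - 216/4795 = -479049/12869780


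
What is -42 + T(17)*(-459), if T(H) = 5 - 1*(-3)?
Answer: -3714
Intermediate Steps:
T(H) = 8 (T(H) = 5 + 3 = 8)
-42 + T(17)*(-459) = -42 + 8*(-459) = -42 - 3672 = -3714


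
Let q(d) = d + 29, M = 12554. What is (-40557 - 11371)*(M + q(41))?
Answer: -655539072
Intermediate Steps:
q(d) = 29 + d
(-40557 - 11371)*(M + q(41)) = (-40557 - 11371)*(12554 + (29 + 41)) = -51928*(12554 + 70) = -51928*12624 = -655539072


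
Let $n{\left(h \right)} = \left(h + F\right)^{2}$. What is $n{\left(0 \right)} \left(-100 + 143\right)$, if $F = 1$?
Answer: $43$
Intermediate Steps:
$n{\left(h \right)} = \left(1 + h\right)^{2}$ ($n{\left(h \right)} = \left(h + 1\right)^{2} = \left(1 + h\right)^{2}$)
$n{\left(0 \right)} \left(-100 + 143\right) = \left(1 + 0\right)^{2} \left(-100 + 143\right) = 1^{2} \cdot 43 = 1 \cdot 43 = 43$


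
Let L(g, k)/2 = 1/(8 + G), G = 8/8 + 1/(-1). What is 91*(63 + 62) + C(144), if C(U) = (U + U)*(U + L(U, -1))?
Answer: 52919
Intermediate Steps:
G = 0 (G = 8*(⅛) + 1*(-1) = 1 - 1 = 0)
L(g, k) = ¼ (L(g, k) = 2/(8 + 0) = 2/8 = 2*(⅛) = ¼)
C(U) = 2*U*(¼ + U) (C(U) = (U + U)*(U + ¼) = (2*U)*(¼ + U) = 2*U*(¼ + U))
91*(63 + 62) + C(144) = 91*(63 + 62) + (½)*144*(1 + 4*144) = 91*125 + (½)*144*(1 + 576) = 11375 + (½)*144*577 = 11375 + 41544 = 52919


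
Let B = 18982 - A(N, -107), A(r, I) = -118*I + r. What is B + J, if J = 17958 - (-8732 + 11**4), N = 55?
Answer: 18350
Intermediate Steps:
A(r, I) = r - 118*I
J = 12049 (J = 17958 - (-8732 + 14641) = 17958 - 1*5909 = 17958 - 5909 = 12049)
B = 6301 (B = 18982 - (55 - 118*(-107)) = 18982 - (55 + 12626) = 18982 - 1*12681 = 18982 - 12681 = 6301)
B + J = 6301 + 12049 = 18350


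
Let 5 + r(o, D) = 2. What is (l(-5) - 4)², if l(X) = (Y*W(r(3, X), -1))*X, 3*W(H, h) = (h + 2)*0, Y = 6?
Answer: 16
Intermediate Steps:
r(o, D) = -3 (r(o, D) = -5 + 2 = -3)
W(H, h) = 0 (W(H, h) = ((h + 2)*0)/3 = ((2 + h)*0)/3 = (⅓)*0 = 0)
l(X) = 0 (l(X) = (6*0)*X = 0*X = 0)
(l(-5) - 4)² = (0 - 4)² = (-4)² = 16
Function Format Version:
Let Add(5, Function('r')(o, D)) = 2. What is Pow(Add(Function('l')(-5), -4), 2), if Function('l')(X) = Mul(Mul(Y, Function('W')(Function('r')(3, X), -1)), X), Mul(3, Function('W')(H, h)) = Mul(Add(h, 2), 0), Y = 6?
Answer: 16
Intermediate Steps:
Function('r')(o, D) = -3 (Function('r')(o, D) = Add(-5, 2) = -3)
Function('W')(H, h) = 0 (Function('W')(H, h) = Mul(Rational(1, 3), Mul(Add(h, 2), 0)) = Mul(Rational(1, 3), Mul(Add(2, h), 0)) = Mul(Rational(1, 3), 0) = 0)
Function('l')(X) = 0 (Function('l')(X) = Mul(Mul(6, 0), X) = Mul(0, X) = 0)
Pow(Add(Function('l')(-5), -4), 2) = Pow(Add(0, -4), 2) = Pow(-4, 2) = 16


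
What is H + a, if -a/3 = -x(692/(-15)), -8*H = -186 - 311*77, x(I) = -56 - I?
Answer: 119481/40 ≈ 2987.0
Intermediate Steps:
H = 24133/8 (H = -(-186 - 311*77)/8 = -(-186 - 23947)/8 = -1/8*(-24133) = 24133/8 ≈ 3016.6)
a = -148/5 (a = -(-3)*(-56 - 692/(-15)) = -(-3)*(-56 - 692*(-1)/15) = -(-3)*(-56 - 1*(-692/15)) = -(-3)*(-56 + 692/15) = -(-3)*(-148)/15 = -3*148/15 = -148/5 ≈ -29.600)
H + a = 24133/8 - 148/5 = 119481/40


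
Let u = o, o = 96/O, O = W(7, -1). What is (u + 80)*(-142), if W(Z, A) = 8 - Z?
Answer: -24992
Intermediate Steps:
O = 1 (O = 8 - 1*7 = 8 - 7 = 1)
o = 96 (o = 96/1 = 96*1 = 96)
u = 96
(u + 80)*(-142) = (96 + 80)*(-142) = 176*(-142) = -24992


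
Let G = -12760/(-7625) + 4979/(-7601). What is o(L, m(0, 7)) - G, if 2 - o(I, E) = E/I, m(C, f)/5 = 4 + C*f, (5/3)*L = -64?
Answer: 835945229/556393200 ≈ 1.5024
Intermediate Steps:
L = -192/5 (L = (⅗)*(-64) = -192/5 ≈ -38.400)
m(C, f) = 20 + 5*C*f (m(C, f) = 5*(4 + C*f) = 20 + 5*C*f)
G = 11804777/11591525 (G = -12760*(-1/7625) + 4979*(-1/7601) = 2552/1525 - 4979/7601 = 11804777/11591525 ≈ 1.0184)
o(I, E) = 2 - E/I
o(L, m(0, 7)) - G = (2 - (20 + 5*0*7)/(-192/5)) - 1*11804777/11591525 = (2 - 1*(20 + 0)*(-5/192)) - 11804777/11591525 = (2 - 1*20*(-5/192)) - 11804777/11591525 = (2 + 25/48) - 11804777/11591525 = 121/48 - 11804777/11591525 = 835945229/556393200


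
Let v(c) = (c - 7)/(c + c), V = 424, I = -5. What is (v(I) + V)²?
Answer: 4519876/25 ≈ 1.8080e+5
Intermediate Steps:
v(c) = (-7 + c)/(2*c) (v(c) = (-7 + c)/((2*c)) = (-7 + c)*(1/(2*c)) = (-7 + c)/(2*c))
(v(I) + V)² = ((½)*(-7 - 5)/(-5) + 424)² = ((½)*(-⅕)*(-12) + 424)² = (6/5 + 424)² = (2126/5)² = 4519876/25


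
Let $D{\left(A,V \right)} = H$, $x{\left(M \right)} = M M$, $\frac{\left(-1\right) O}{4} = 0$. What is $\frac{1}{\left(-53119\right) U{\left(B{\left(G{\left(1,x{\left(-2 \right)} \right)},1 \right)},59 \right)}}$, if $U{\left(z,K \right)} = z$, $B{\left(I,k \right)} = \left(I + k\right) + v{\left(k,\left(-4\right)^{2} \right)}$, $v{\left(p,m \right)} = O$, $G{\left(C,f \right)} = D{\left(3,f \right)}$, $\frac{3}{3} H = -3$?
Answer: $\frac{1}{106238} \approx 9.4128 \cdot 10^{-6}$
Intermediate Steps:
$H = -3$
$O = 0$ ($O = \left(-4\right) 0 = 0$)
$x{\left(M \right)} = M^{2}$
$D{\left(A,V \right)} = -3$
$G{\left(C,f \right)} = -3$
$v{\left(p,m \right)} = 0$
$B{\left(I,k \right)} = I + k$ ($B{\left(I,k \right)} = \left(I + k\right) + 0 = I + k$)
$\frac{1}{\left(-53119\right) U{\left(B{\left(G{\left(1,x{\left(-2 \right)} \right)},1 \right)},59 \right)}} = \frac{1}{\left(-53119\right) \left(-3 + 1\right)} = - \frac{1}{53119 \left(-2\right)} = \left(- \frac{1}{53119}\right) \left(- \frac{1}{2}\right) = \frac{1}{106238}$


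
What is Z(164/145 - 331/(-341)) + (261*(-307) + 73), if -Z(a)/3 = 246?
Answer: -80792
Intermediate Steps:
Z(a) = -738 (Z(a) = -3*246 = -738)
Z(164/145 - 331/(-341)) + (261*(-307) + 73) = -738 + (261*(-307) + 73) = -738 + (-80127 + 73) = -738 - 80054 = -80792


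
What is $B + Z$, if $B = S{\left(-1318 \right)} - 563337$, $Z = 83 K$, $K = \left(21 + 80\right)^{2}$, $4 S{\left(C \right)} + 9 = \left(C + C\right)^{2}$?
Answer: $\frac{8081871}{4} \approx 2.0205 \cdot 10^{6}$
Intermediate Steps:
$S{\left(C \right)} = - \frac{9}{4} + C^{2}$ ($S{\left(C \right)} = - \frac{9}{4} + \frac{\left(C + C\right)^{2}}{4} = - \frac{9}{4} + \frac{\left(2 C\right)^{2}}{4} = - \frac{9}{4} + \frac{4 C^{2}}{4} = - \frac{9}{4} + C^{2}$)
$K = 10201$ ($K = 101^{2} = 10201$)
$Z = 846683$ ($Z = 83 \cdot 10201 = 846683$)
$B = \frac{4695139}{4}$ ($B = \left(- \frac{9}{4} + \left(-1318\right)^{2}\right) - 563337 = \left(- \frac{9}{4} + 1737124\right) - 563337 = \frac{6948487}{4} - 563337 = \frac{4695139}{4} \approx 1.1738 \cdot 10^{6}$)
$B + Z = \frac{4695139}{4} + 846683 = \frac{8081871}{4}$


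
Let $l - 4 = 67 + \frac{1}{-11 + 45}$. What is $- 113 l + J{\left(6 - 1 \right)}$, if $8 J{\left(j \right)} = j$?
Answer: $- \frac{1091495}{136} \approx -8025.7$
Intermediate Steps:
$J{\left(j \right)} = \frac{j}{8}$
$l = \frac{2415}{34}$ ($l = 4 + \left(67 + \frac{1}{-11 + 45}\right) = 4 + \left(67 + \frac{1}{34}\right) = 4 + \frac{2279}{34} = \frac{2415}{34} \approx 71.029$)
$- 113 l + J{\left(6 - 1 \right)} = \left(-113\right) \frac{2415}{34} + \frac{6 - 1}{8} = - \frac{272895}{34} + \frac{6 - 1}{8} = - \frac{272895}{34} + \frac{1}{8} \cdot 5 = - \frac{272895}{34} + \frac{5}{8} = - \frac{1091495}{136}$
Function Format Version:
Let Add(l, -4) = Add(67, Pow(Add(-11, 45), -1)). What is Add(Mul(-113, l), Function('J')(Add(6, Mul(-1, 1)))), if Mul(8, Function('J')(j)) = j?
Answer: Rational(-1091495, 136) ≈ -8025.7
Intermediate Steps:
Function('J')(j) = Mul(Rational(1, 8), j)
l = Rational(2415, 34) (l = Add(4, Add(67, Pow(Add(-11, 45), -1))) = Add(4, Add(67, Pow(34, -1))) = Add(4, Add(67, Rational(1, 34))) = Add(4, Rational(2279, 34)) = Rational(2415, 34) ≈ 71.029)
Add(Mul(-113, l), Function('J')(Add(6, Mul(-1, 1)))) = Add(Mul(-113, Rational(2415, 34)), Mul(Rational(1, 8), Add(6, Mul(-1, 1)))) = Add(Rational(-272895, 34), Mul(Rational(1, 8), Add(6, -1))) = Add(Rational(-272895, 34), Mul(Rational(1, 8), 5)) = Add(Rational(-272895, 34), Rational(5, 8)) = Rational(-1091495, 136)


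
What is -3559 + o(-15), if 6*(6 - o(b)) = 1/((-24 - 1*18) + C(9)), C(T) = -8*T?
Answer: -2430251/684 ≈ -3553.0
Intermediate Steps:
o(b) = 4105/684 (o(b) = 6 - 1/(6*((-24 - 1*18) - 8*9)) = 6 - 1/(6*((-24 - 18) - 72)) = 6 - 1/(6*(-42 - 72)) = 6 - ⅙/(-114) = 6 - ⅙*(-1/114) = 6 + 1/684 = 4105/684)
-3559 + o(-15) = -3559 + 4105/684 = -2430251/684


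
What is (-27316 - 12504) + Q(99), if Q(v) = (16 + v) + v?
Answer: -39606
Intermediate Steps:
Q(v) = 16 + 2*v
(-27316 - 12504) + Q(99) = (-27316 - 12504) + (16 + 2*99) = -39820 + (16 + 198) = -39820 + 214 = -39606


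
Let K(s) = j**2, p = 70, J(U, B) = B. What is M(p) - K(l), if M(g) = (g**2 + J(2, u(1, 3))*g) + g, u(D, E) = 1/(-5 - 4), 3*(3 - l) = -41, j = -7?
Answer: 44219/9 ≈ 4913.2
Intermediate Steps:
l = 50/3 (l = 3 - 1/3*(-41) = 3 + 41/3 = 50/3 ≈ 16.667)
u(D, E) = -1/9 (u(D, E) = 1/(-9) = -1/9)
M(g) = g**2 + 8*g/9 (M(g) = (g**2 - g/9) + g = g**2 + 8*g/9)
K(s) = 49 (K(s) = (-7)**2 = 49)
M(p) - K(l) = (1/9)*70*(8 + 9*70) - 1*49 = (1/9)*70*(8 + 630) - 49 = (1/9)*70*638 - 49 = 44660/9 - 49 = 44219/9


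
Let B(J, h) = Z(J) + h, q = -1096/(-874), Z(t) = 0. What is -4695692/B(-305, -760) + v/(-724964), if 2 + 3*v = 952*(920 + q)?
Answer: 7339843677656/1188034755 ≈ 6178.1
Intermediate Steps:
q = 548/437 (q = -1096*(-1/874) = 548/437 ≈ 1.2540)
B(J, h) = h (B(J, h) = 0 + h = h)
v = 383262902/1311 (v = -⅔ + (952*(920 + 548/437))/3 = -⅔ + (952*(402588/437))/3 = -⅔ + (⅓)*(383263776/437) = -⅔ + 127754592/437 = 383262902/1311 ≈ 2.9234e+5)
-4695692/B(-305, -760) + v/(-724964) = -4695692/(-760) + (383262902/1311)/(-724964) = -4695692*(-1/760) + (383262902/1311)*(-1/724964) = 1173923/190 - 191631451/475213902 = 7339843677656/1188034755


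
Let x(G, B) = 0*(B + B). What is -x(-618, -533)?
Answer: 0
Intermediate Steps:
x(G, B) = 0 (x(G, B) = 0*(2*B) = 0)
-x(-618, -533) = -1*0 = 0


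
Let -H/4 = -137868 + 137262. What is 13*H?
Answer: 31512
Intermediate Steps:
H = 2424 (H = -4*(-137868 + 137262) = -4*(-606) = 2424)
13*H = 13*2424 = 31512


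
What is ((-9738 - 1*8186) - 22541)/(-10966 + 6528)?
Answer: 40465/4438 ≈ 9.1178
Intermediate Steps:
((-9738 - 1*8186) - 22541)/(-10966 + 6528) = ((-9738 - 8186) - 22541)/(-4438) = (-17924 - 22541)*(-1/4438) = -40465*(-1/4438) = 40465/4438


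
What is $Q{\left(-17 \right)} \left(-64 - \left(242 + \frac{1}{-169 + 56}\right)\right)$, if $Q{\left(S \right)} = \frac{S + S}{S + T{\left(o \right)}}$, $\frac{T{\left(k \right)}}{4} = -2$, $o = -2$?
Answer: $- \frac{1175618}{2825} \approx -416.15$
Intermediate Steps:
$T{\left(k \right)} = -8$ ($T{\left(k \right)} = 4 \left(-2\right) = -8$)
$Q{\left(S \right)} = \frac{2 S}{-8 + S}$ ($Q{\left(S \right)} = \frac{S + S}{S - 8} = \frac{2 S}{-8 + S}$)
$Q{\left(-17 \right)} \left(-64 - \left(242 + \frac{1}{-169 + 56}\right)\right) = 2 \left(-17\right) \frac{1}{-8 - 17} \left(-64 - \left(242 + \frac{1}{-169 + 56}\right)\right) = 2 \left(-17\right) \frac{1}{-25} \left(-64 - \frac{27345}{113}\right) = 2 \left(-17\right) \left(- \frac{1}{25}\right) \left(-64 - \frac{27345}{113}\right) = \frac{34 \left(-64 + \left(-242 + \frac{1}{113}\right)\right)}{25} = \frac{34 \left(-64 - \frac{27345}{113}\right)}{25} = \frac{34}{25} \left(- \frac{34577}{113}\right) = - \frac{1175618}{2825}$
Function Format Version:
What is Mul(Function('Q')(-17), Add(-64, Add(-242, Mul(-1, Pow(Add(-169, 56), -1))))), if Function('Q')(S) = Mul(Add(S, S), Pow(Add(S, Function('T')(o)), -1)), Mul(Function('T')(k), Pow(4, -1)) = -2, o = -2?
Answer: Rational(-1175618, 2825) ≈ -416.15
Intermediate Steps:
Function('T')(k) = -8 (Function('T')(k) = Mul(4, -2) = -8)
Function('Q')(S) = Mul(2, S, Pow(Add(-8, S), -1)) (Function('Q')(S) = Mul(Add(S, S), Pow(Add(S, -8), -1)) = Mul(Mul(2, S), Pow(Add(-8, S), -1)) = Mul(2, S, Pow(Add(-8, S), -1)))
Mul(Function('Q')(-17), Add(-64, Add(-242, Mul(-1, Pow(Add(-169, 56), -1))))) = Mul(Mul(2, -17, Pow(Add(-8, -17), -1)), Add(-64, Add(-242, Mul(-1, Pow(Add(-169, 56), -1))))) = Mul(Mul(2, -17, Pow(-25, -1)), Add(-64, Add(-242, Mul(-1, Pow(-113, -1))))) = Mul(Mul(2, -17, Rational(-1, 25)), Add(-64, Add(-242, Mul(-1, Rational(-1, 113))))) = Mul(Rational(34, 25), Add(-64, Add(-242, Rational(1, 113)))) = Mul(Rational(34, 25), Add(-64, Rational(-27345, 113))) = Mul(Rational(34, 25), Rational(-34577, 113)) = Rational(-1175618, 2825)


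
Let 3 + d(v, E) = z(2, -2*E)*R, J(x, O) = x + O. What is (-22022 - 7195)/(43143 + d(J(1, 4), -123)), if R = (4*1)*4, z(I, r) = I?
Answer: -29217/43172 ≈ -0.67676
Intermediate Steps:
R = 16 (R = 4*4 = 16)
J(x, O) = O + x
d(v, E) = 29 (d(v, E) = -3 + 2*16 = -3 + 32 = 29)
(-22022 - 7195)/(43143 + d(J(1, 4), -123)) = (-22022 - 7195)/(43143 + 29) = -29217/43172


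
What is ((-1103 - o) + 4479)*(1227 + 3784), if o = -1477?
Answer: 24318383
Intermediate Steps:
((-1103 - o) + 4479)*(1227 + 3784) = ((-1103 - 1*(-1477)) + 4479)*(1227 + 3784) = ((-1103 + 1477) + 4479)*5011 = (374 + 4479)*5011 = 4853*5011 = 24318383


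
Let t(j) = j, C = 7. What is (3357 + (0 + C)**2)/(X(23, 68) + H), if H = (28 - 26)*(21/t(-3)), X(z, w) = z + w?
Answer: 3406/77 ≈ 44.234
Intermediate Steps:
X(z, w) = w + z
H = -14 (H = (28 - 26)*(21/(-3)) = 2*(21*(-1/3)) = 2*(-7) = -14)
(3357 + (0 + C)**2)/(X(23, 68) + H) = (3357 + (0 + 7)**2)/((68 + 23) - 14) = (3357 + 7**2)/(91 - 14) = (3357 + 49)/77 = 3406*(1/77) = 3406/77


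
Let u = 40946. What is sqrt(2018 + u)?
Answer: 2*sqrt(10741) ≈ 207.28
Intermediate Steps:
sqrt(2018 + u) = sqrt(2018 + 40946) = sqrt(42964) = 2*sqrt(10741)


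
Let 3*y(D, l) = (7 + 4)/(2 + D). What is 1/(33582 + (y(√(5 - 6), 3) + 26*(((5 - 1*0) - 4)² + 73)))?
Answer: 1597836/56735108533 + 33*I/56735108533 ≈ 2.8163e-5 + 5.8165e-10*I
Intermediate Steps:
y(D, l) = 11/(3*(2 + D)) (y(D, l) = ((7 + 4)/(2 + D))/3 = (11/(2 + D))/3 = 11/(3*(2 + D)))
1/(33582 + (y(√(5 - 6), 3) + 26*(((5 - 1*0) - 4)² + 73))) = 1/(33582 + (11/(3*(2 + √(5 - 6))) + 26*(((5 - 1*0) - 4)² + 73))) = 1/(33582 + (11/(3*(2 + √(-1))) + 26*(((5 + 0) - 4)² + 73))) = 1/(33582 + (11/(3*(2 + I)) + 26*((5 - 4)² + 73))) = 1/(33582 + (11*((2 - I)/5)/3 + 26*(1² + 73))) = 1/(33582 + (11*(2 - I)/15 + 26*(1 + 73))) = 1/(33582 + (11*(2 - I)/15 + 26*74)) = 1/(33582 + (11*(2 - I)/15 + 1924)) = 1/(33582 + (1924 + 11*(2 - I)/15)) = 1/(35506 + 11*(2 - I)/15)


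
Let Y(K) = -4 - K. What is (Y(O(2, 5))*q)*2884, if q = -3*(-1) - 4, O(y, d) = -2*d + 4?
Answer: -5768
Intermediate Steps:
O(y, d) = 4 - 2*d
q = -1 (q = 3 - 4 = -1)
(Y(O(2, 5))*q)*2884 = ((-4 - (4 - 2*5))*(-1))*2884 = ((-4 - (4 - 10))*(-1))*2884 = ((-4 - 1*(-6))*(-1))*2884 = ((-4 + 6)*(-1))*2884 = (2*(-1))*2884 = -2*2884 = -5768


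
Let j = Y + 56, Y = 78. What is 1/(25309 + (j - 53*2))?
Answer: 1/25337 ≈ 3.9468e-5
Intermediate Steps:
j = 134 (j = 78 + 56 = 134)
1/(25309 + (j - 53*2)) = 1/(25309 + (134 - 53*2)) = 1/(25309 + (134 - 106)) = 1/(25309 + 28) = 1/25337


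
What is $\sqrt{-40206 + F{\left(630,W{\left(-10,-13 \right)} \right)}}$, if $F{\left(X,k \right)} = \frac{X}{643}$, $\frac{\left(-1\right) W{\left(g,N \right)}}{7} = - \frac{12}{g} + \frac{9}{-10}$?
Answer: $\frac{2 i \sqrt{4155681351}}{643} \approx 200.51 i$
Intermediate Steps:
$W{\left(g,N \right)} = \frac{63}{10} + \frac{84}{g}$ ($W{\left(g,N \right)} = - 7 \left(- \frac{12}{g} + \frac{9}{-10}\right) = - 7 \left(- \frac{12}{g} + 9 \left(- \frac{1}{10}\right)\right) = - 7 \left(- \frac{12}{g} - \frac{9}{10}\right) = - 7 \left(- \frac{9}{10} - \frac{12}{g}\right) = \frac{63}{10} + \frac{84}{g}$)
$F{\left(X,k \right)} = \frac{X}{643}$ ($F{\left(X,k \right)} = X \frac{1}{643} = \frac{X}{643}$)
$\sqrt{-40206 + F{\left(630,W{\left(-10,-13 \right)} \right)}} = \sqrt{-40206 + \frac{1}{643} \cdot 630} = \sqrt{-40206 + \frac{630}{643}} = \sqrt{- \frac{25851828}{643}} = \frac{2 i \sqrt{4155681351}}{643}$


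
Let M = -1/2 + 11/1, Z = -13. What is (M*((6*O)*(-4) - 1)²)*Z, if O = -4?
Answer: -2463825/2 ≈ -1.2319e+6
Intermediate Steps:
M = 21/2 (M = -1*½ + 11*1 = -½ + 11 = 21/2 ≈ 10.500)
(M*((6*O)*(-4) - 1)²)*Z = (21*((6*(-4))*(-4) - 1)²/2)*(-13) = (21*(-24*(-4) - 1)²/2)*(-13) = (21*(96 - 1)²/2)*(-13) = ((21/2)*95²)*(-13) = ((21/2)*9025)*(-13) = (189525/2)*(-13) = -2463825/2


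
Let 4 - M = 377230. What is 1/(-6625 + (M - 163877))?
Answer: -1/547728 ≈ -1.8257e-6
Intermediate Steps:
M = -377226 (M = 4 - 1*377230 = 4 - 377230 = -377226)
1/(-6625 + (M - 163877)) = 1/(-6625 + (-377226 - 163877)) = 1/(-6625 - 541103) = 1/(-547728) = -1/547728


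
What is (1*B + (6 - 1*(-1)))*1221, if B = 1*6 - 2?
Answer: 13431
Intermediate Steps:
B = 4 (B = 6 - 2 = 4)
(1*B + (6 - 1*(-1)))*1221 = (1*4 + (6 - 1*(-1)))*1221 = (4 + (6 + 1))*1221 = (4 + 7)*1221 = 11*1221 = 13431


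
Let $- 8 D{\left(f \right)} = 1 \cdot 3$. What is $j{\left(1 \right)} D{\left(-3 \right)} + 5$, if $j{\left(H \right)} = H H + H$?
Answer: $\frac{17}{4} \approx 4.25$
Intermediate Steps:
$D{\left(f \right)} = - \frac{3}{8}$ ($D{\left(f \right)} = - \frac{1 \cdot 3}{8} = \left(- \frac{1}{8}\right) 3 = - \frac{3}{8}$)
$j{\left(H \right)} = H + H^{2}$ ($j{\left(H \right)} = H^{2} + H = H + H^{2}$)
$j{\left(1 \right)} D{\left(-3 \right)} + 5 = 1 \left(1 + 1\right) \left(- \frac{3}{8}\right) + 5 = 1 \cdot 2 \left(- \frac{3}{8}\right) + 5 = 2 \left(- \frac{3}{8}\right) + 5 = - \frac{3}{4} + 5 = \frac{17}{4}$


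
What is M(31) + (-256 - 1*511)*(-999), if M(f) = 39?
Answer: 766272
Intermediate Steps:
M(31) + (-256 - 1*511)*(-999) = 39 + (-256 - 1*511)*(-999) = 39 + (-256 - 511)*(-999) = 39 - 767*(-999) = 39 + 766233 = 766272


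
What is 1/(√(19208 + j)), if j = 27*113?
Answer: √22259/22259 ≈ 0.0067027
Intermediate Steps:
j = 3051
1/(√(19208 + j)) = 1/(√(19208 + 3051)) = 1/(√22259) = √22259/22259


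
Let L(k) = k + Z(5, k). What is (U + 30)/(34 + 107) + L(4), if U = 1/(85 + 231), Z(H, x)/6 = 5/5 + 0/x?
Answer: 455041/44556 ≈ 10.213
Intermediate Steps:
Z(H, x) = 6 (Z(H, x) = 6*(5/5 + 0/x) = 6*(5*(⅕) + 0) = 6*(1 + 0) = 6*1 = 6)
U = 1/316 ≈ 0.0031646
L(k) = 6 + k (L(k) = k + 6 = 6 + k)
(U + 30)/(34 + 107) + L(4) = (1/316 + 30)/(34 + 107) + (6 + 4) = (9481/316)/141 + 10 = (9481/316)*(1/141) + 10 = 9481/44556 + 10 = 455041/44556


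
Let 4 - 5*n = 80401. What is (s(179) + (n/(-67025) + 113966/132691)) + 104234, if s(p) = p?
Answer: 4643093597291952/44468071375 ≈ 1.0441e+5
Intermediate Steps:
n = -80397/5 (n = ⅘ - ⅕*80401 = ⅘ - 80401/5 = -80397/5 ≈ -16079.)
(s(179) + (n/(-67025) + 113966/132691)) + 104234 = (179 + (-80397/5/(-67025) + 113966/132691)) + 104234 = (179 + (-80397/5*(-1/67025) + 113966*(1/132691))) + 104234 = (179 + (80397/335125 + 113966/132691)) + 104234 = (179 + 48860814077/44468071375) + 104234 = 8008645590202/44468071375 + 104234 = 4643093597291952/44468071375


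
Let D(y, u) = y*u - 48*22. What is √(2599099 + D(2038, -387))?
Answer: √1809337 ≈ 1345.1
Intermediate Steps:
D(y, u) = -1056 + u*y (D(y, u) = u*y - 1056 = -1056 + u*y)
√(2599099 + D(2038, -387)) = √(2599099 + (-1056 - 387*2038)) = √(2599099 + (-1056 - 788706)) = √(2599099 - 789762) = √1809337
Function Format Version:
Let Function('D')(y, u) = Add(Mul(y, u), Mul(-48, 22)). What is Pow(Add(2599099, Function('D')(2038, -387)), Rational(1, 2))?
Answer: Pow(1809337, Rational(1, 2)) ≈ 1345.1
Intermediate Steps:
Function('D')(y, u) = Add(-1056, Mul(u, y)) (Function('D')(y, u) = Add(Mul(u, y), -1056) = Add(-1056, Mul(u, y)))
Pow(Add(2599099, Function('D')(2038, -387)), Rational(1, 2)) = Pow(Add(2599099, Add(-1056, Mul(-387, 2038))), Rational(1, 2)) = Pow(Add(2599099, Add(-1056, -788706)), Rational(1, 2)) = Pow(Add(2599099, -789762), Rational(1, 2)) = Pow(1809337, Rational(1, 2))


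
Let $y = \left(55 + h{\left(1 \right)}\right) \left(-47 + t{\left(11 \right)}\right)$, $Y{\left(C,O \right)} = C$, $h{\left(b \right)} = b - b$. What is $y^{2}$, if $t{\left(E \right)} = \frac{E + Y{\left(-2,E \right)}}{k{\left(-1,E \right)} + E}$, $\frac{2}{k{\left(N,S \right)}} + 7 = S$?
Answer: $\frac{3418156225}{529} \approx 6.4615 \cdot 10^{6}$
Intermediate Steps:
$h{\left(b \right)} = 0$
$k{\left(N,S \right)} = \frac{2}{-7 + S}$
$t{\left(E \right)} = \frac{-2 + E}{E + \frac{2}{-7 + E}}$ ($t{\left(E \right)} = \frac{E - 2}{\frac{2}{-7 + E} + E} = \frac{-2 + E}{E + \frac{2}{-7 + E}}$)
$y = - \frac{58465}{23}$ ($y = \left(55 + 0\right) \left(-47 + \frac{\left(-7 + 11\right) \left(-2 + 11\right)}{2 + 11 \left(-7 + 11\right)}\right) = 55 \left(-47 + \frac{1}{2 + 11 \cdot 4} \cdot 4 \cdot 9\right) = 55 \left(-47 + \frac{1}{2 + 44} \cdot 4 \cdot 9\right) = 55 \left(-47 + \frac{1}{46} \cdot 4 \cdot 9\right) = 55 \left(-47 + \frac{18}{23}\right) = 55 \left(- \frac{1063}{23}\right) = - \frac{58465}{23} \approx -2542.0$)
$y^{2} = \left(- \frac{58465}{23}\right)^{2} = \frac{3418156225}{529}$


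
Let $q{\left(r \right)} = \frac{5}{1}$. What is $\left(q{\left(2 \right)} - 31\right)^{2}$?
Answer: $676$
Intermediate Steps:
$q{\left(r \right)} = 5$ ($q{\left(r \right)} = 5 \cdot 1 = 5$)
$\left(q{\left(2 \right)} - 31\right)^{2} = \left(5 - 31\right)^{2} = \left(-26\right)^{2} = 676$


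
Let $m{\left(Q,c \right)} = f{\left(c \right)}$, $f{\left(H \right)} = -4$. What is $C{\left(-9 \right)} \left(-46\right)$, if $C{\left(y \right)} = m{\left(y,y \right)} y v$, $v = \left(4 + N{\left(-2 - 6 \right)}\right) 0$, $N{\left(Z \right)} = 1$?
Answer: $0$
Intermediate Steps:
$m{\left(Q,c \right)} = -4$
$v = 0$ ($v = \left(4 + 1\right) 0 = 5 \cdot 0 = 0$)
$C{\left(y \right)} = 0$ ($C{\left(y \right)} = - 4 y 0 = 0$)
$C{\left(-9 \right)} \left(-46\right) = 0 \left(-46\right) = 0$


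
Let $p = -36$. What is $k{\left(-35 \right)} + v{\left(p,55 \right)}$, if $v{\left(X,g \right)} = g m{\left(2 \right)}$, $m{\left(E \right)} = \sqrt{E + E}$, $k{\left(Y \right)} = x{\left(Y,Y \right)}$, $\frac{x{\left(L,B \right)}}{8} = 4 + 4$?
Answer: $174$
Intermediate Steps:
$x{\left(L,B \right)} = 64$ ($x{\left(L,B \right)} = 8 \left(4 + 4\right) = 8 \cdot 8 = 64$)
$k{\left(Y \right)} = 64$
$m{\left(E \right)} = \sqrt{2} \sqrt{E}$ ($m{\left(E \right)} = \sqrt{2 E} = \sqrt{2} \sqrt{E}$)
$v{\left(X,g \right)} = 2 g$ ($v{\left(X,g \right)} = g \sqrt{2} \sqrt{2} = g 2 = 2 g$)
$k{\left(-35 \right)} + v{\left(p,55 \right)} = 64 + 2 \cdot 55 = 64 + 110 = 174$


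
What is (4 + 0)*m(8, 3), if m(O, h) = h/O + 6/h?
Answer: 19/2 ≈ 9.5000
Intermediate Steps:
m(O, h) = 6/h + h/O
(4 + 0)*m(8, 3) = (4 + 0)*(6/3 + 3/8) = 4*(6*(⅓) + 3*(⅛)) = 4*(2 + 3/8) = 4*(19/8) = 19/2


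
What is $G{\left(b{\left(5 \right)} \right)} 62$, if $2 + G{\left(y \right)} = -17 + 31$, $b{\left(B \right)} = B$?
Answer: $744$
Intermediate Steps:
$G{\left(y \right)} = 12$ ($G{\left(y \right)} = -2 + \left(-17 + 31\right) = -2 + 14 = 12$)
$G{\left(b{\left(5 \right)} \right)} 62 = 12 \cdot 62 = 744$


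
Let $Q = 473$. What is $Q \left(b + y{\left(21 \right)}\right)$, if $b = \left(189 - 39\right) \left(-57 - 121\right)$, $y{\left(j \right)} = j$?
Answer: $-12619167$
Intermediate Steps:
$b = -26700$ ($b = 150 \left(-178\right) = -26700$)
$Q \left(b + y{\left(21 \right)}\right) = 473 \left(-26700 + 21\right) = 473 \left(-26679\right) = -12619167$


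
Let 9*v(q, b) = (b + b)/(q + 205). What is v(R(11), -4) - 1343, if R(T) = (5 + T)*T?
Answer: -4605155/3429 ≈ -1343.0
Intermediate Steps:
R(T) = T*(5 + T)
v(q, b) = 2*b/(9*(205 + q)) (v(q, b) = ((b + b)/(q + 205))/9 = ((2*b)/(205 + q))/9 = (2*b/(205 + q))/9 = 2*b/(9*(205 + q)))
v(R(11), -4) - 1343 = (2/9)*(-4)/(205 + 11*(5 + 11)) - 1343 = (2/9)*(-4)/(205 + 11*16) - 1343 = (2/9)*(-4)/(205 + 176) - 1343 = (2/9)*(-4)/381 - 1343 = (2/9)*(-4)*(1/381) - 1343 = -8/3429 - 1343 = -4605155/3429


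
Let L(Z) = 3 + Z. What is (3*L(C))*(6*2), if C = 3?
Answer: 216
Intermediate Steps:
(3*L(C))*(6*2) = (3*(3 + 3))*(6*2) = (3*6)*12 = 18*12 = 216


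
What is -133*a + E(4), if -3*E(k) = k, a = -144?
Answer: 57452/3 ≈ 19151.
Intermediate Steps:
E(k) = -k/3
-133*a + E(4) = -133*(-144) - ⅓*4 = 19152 - 4/3 = 57452/3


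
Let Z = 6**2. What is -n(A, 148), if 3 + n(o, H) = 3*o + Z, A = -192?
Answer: 543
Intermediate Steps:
Z = 36
n(o, H) = 33 + 3*o (n(o, H) = -3 + (3*o + 36) = -3 + (36 + 3*o) = 33 + 3*o)
-n(A, 148) = -(33 + 3*(-192)) = -(33 - 576) = -1*(-543) = 543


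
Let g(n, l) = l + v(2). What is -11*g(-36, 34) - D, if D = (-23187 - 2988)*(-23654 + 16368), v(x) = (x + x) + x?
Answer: -190711490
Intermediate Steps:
v(x) = 3*x (v(x) = 2*x + x = 3*x)
g(n, l) = 6 + l (g(n, l) = l + 3*2 = l + 6 = 6 + l)
D = 190711050 (D = -26175*(-7286) = 190711050)
-11*g(-36, 34) - D = -11*(6 + 34) - 1*190711050 = -11*40 - 190711050 = -440 - 190711050 = -190711490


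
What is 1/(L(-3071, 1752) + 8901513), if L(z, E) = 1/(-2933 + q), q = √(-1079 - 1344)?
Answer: 76596736028923/681826841492918322871 + I*√2423/681826841492918322871 ≈ 1.1234e-7 + 7.2194e-20*I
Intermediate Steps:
q = I*√2423 (q = √(-2423) = I*√2423 ≈ 49.224*I)
L(z, E) = 1/(-2933 + I*√2423)
1/(L(-3071, 1752) + 8901513) = 1/((-2933/8604912 - I*√2423/8604912) + 8901513) = 1/(76596736028923/8604912 - I*√2423/8604912)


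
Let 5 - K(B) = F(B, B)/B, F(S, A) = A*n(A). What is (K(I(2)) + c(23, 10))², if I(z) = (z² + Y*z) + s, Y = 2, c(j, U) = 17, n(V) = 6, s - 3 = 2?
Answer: 256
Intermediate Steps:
s = 5 (s = 3 + 2 = 5)
F(S, A) = 6*A (F(S, A) = A*6 = 6*A)
I(z) = 5 + z² + 2*z (I(z) = (z² + 2*z) + 5 = 5 + z² + 2*z)
K(B) = -1 (K(B) = 5 - 6*B/B = 5 - 1*6 = 5 - 6 = -1)
(K(I(2)) + c(23, 10))² = (-1 + 17)² = 16² = 256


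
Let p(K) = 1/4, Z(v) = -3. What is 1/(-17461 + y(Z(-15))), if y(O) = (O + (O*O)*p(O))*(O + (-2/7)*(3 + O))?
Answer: -4/69835 ≈ -5.7278e-5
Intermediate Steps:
p(K) = ¼
y(O) = (-6/7 + 5*O/7)*(O + O²/4) (y(O) = (O + (O*O)*(¼))*(O + (-2/7)*(3 + O)) = (O + O²*(¼))*(O + (-2*⅐)*(3 + O)) = (O + O²/4)*(O - 2*(3 + O)/7) = (O + O²/4)*(O + (-6/7 - 2*O/7)) = (O + O²/4)*(-6/7 + 5*O/7) = (-6/7 + 5*O/7)*(O + O²/4))
1/(-17461 + y(Z(-15))) = 1/(-17461 + (1/28)*(-3)*(-24 + 5*(-3)² + 14*(-3))) = 1/(-17461 + (1/28)*(-3)*(-24 + 5*9 - 42)) = 1/(-17461 + (1/28)*(-3)*(-24 + 45 - 42)) = 1/(-17461 + (1/28)*(-3)*(-21)) = 1/(-17461 + 9/4) = 1/(-69835/4) = -4/69835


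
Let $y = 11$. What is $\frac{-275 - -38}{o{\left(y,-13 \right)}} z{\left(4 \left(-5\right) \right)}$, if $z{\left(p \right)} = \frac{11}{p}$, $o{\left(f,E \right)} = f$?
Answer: $\frac{237}{20} \approx 11.85$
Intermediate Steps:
$\frac{-275 - -38}{o{\left(y,-13 \right)}} z{\left(4 \left(-5\right) \right)} = \frac{-275 - -38}{11} \frac{11}{4 \left(-5\right)} = \left(-275 + 38\right) \frac{1}{11} \frac{11}{-20} = \left(-237\right) \frac{1}{11} \cdot 11 \left(- \frac{1}{20}\right) = \left(- \frac{237}{11}\right) \left(- \frac{11}{20}\right) = \frac{237}{20}$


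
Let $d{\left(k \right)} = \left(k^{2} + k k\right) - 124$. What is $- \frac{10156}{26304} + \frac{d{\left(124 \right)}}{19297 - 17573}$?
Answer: $\frac{49258123}{2834256} \approx 17.38$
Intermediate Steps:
$d{\left(k \right)} = -124 + 2 k^{2}$ ($d{\left(k \right)} = \left(k^{2} + k^{2}\right) - 124 = 2 k^{2} - 124 = -124 + 2 k^{2}$)
$- \frac{10156}{26304} + \frac{d{\left(124 \right)}}{19297 - 17573} = - \frac{10156}{26304} + \frac{-124 + 2 \cdot 124^{2}}{19297 - 17573} = \left(-10156\right) \frac{1}{26304} + \frac{-124 + 2 \cdot 15376}{19297 - 17573} = - \frac{2539}{6576} + \frac{-124 + 30752}{1724} = - \frac{2539}{6576} + 30628 \cdot \frac{1}{1724} = - \frac{2539}{6576} + \frac{7657}{431} = \frac{49258123}{2834256}$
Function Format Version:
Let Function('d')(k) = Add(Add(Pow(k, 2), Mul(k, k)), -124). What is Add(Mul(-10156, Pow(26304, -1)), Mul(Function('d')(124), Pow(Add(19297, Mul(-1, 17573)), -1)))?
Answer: Rational(49258123, 2834256) ≈ 17.380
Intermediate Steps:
Function('d')(k) = Add(-124, Mul(2, Pow(k, 2))) (Function('d')(k) = Add(Add(Pow(k, 2), Pow(k, 2)), -124) = Add(Mul(2, Pow(k, 2)), -124) = Add(-124, Mul(2, Pow(k, 2))))
Add(Mul(-10156, Pow(26304, -1)), Mul(Function('d')(124), Pow(Add(19297, Mul(-1, 17573)), -1))) = Add(Mul(-10156, Pow(26304, -1)), Mul(Add(-124, Mul(2, Pow(124, 2))), Pow(Add(19297, Mul(-1, 17573)), -1))) = Add(Mul(-10156, Rational(1, 26304)), Mul(Add(-124, Mul(2, 15376)), Pow(Add(19297, -17573), -1))) = Add(Rational(-2539, 6576), Mul(Add(-124, 30752), Pow(1724, -1))) = Add(Rational(-2539, 6576), Mul(30628, Rational(1, 1724))) = Add(Rational(-2539, 6576), Rational(7657, 431)) = Rational(49258123, 2834256)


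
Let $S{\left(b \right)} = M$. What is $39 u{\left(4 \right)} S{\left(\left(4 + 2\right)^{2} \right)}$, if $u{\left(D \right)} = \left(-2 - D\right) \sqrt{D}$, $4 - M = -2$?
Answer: $-2808$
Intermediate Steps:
$M = 6$ ($M = 4 - -2 = 4 + 2 = 6$)
$u{\left(D \right)} = \sqrt{D} \left(-2 - D\right)$
$S{\left(b \right)} = 6$
$39 u{\left(4 \right)} S{\left(\left(4 + 2\right)^{2} \right)} = 39 \sqrt{4} \left(-2 - 4\right) 6 = 39 \cdot 2 \left(-2 - 4\right) 6 = 39 \cdot 2 \left(-6\right) 6 = 39 \left(-12\right) 6 = \left(-468\right) 6 = -2808$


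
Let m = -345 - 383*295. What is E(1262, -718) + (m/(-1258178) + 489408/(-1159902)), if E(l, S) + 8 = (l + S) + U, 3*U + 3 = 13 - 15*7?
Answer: 61293432141676/121613598213 ≈ 504.00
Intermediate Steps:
m = -113330 (m = -345 - 112985 = -113330)
U = -95/3 (U = -1 + (13 - 15*7)/3 = -1 + (13 - 105)/3 = -1 + (⅓)*(-92) = -1 - 92/3 = -95/3 ≈ -31.667)
E(l, S) = -119/3 + S + l (E(l, S) = -8 + ((l + S) - 95/3) = -8 + ((S + l) - 95/3) = -8 + (-95/3 + S + l) = -119/3 + S + l)
E(1262, -718) + (m/(-1258178) + 489408/(-1159902)) = (-119/3 - 718 + 1262) + (-113330/(-1258178) + 489408/(-1159902)) = 1513/3 + (-113330*(-1/1258178) + 489408*(-1/1159902)) = 1513/3 + (56665/629089 - 81568/193317) = 1513/3 - 40359223747/121613598213 = 61293432141676/121613598213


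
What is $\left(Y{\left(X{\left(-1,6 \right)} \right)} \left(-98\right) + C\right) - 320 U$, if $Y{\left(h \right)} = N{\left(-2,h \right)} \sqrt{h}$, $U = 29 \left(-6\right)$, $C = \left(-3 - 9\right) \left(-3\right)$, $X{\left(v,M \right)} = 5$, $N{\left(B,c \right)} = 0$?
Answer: $55716$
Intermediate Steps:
$C = 36$ ($C = \left(-12\right) \left(-3\right) = 36$)
$U = -174$
$Y{\left(h \right)} = 0$ ($Y{\left(h \right)} = 0 \sqrt{h} = 0$)
$\left(Y{\left(X{\left(-1,6 \right)} \right)} \left(-98\right) + C\right) - 320 U = \left(0 \left(-98\right) + 36\right) - 320 \left(-174\right) = \left(0 + 36\right) - -55680 = 36 + 55680 = 55716$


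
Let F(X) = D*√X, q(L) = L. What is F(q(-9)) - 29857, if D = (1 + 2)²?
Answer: -29857 + 27*I ≈ -29857.0 + 27.0*I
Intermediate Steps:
D = 9 (D = 3² = 9)
F(X) = 9*√X
F(q(-9)) - 29857 = 9*√(-9) - 29857 = 9*(3*I) - 29857 = 27*I - 29857 = -29857 + 27*I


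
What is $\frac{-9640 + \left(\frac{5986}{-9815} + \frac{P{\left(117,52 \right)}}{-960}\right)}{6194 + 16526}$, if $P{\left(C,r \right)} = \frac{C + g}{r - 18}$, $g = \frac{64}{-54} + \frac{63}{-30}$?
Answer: $- \frac{166778045450149}{393045239808000} \approx -0.42432$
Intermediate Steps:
$g = - \frac{887}{270}$ ($g = 64 \left(- \frac{1}{54}\right) + 63 \left(- \frac{1}{30}\right) = - \frac{32}{27} - \frac{21}{10} = - \frac{887}{270} \approx -3.2852$)
$P{\left(C,r \right)} = \frac{- \frac{887}{270} + C}{-18 + r}$ ($P{\left(C,r \right)} = \frac{C - \frac{887}{270}}{r - 18} = \frac{- \frac{887}{270} + C}{-18 + r}$)
$\frac{-9640 + \left(\frac{5986}{-9815} + \frac{P{\left(117,52 \right)}}{-960}\right)}{6194 + 16526} = \frac{-9640 + \left(\frac{5986}{-9815} + \frac{\frac{1}{-18 + 52} \left(- \frac{887}{270} + 117\right)}{-960}\right)}{6194 + 16526} = \frac{-9640 + \left(5986 \left(- \frac{1}{9815}\right) + \frac{1}{34} \cdot \frac{30703}{270} \left(- \frac{1}{960}\right)\right)}{22720} = \left(-9640 - \left(\frac{5986}{9815} - \frac{1}{34} \cdot \frac{30703}{270} \left(- \frac{1}{960}\right)\right)\right) \frac{1}{22720} = \left(-9640 + \left(- \frac{5986}{9815} + \frac{30703}{9180} \left(- \frac{1}{960}\right)\right)\right) \frac{1}{22720} = \left(-9640 - \frac{10610954149}{17299526400}\right) \frac{1}{22720} = \left(- \frac{166778045450149}{17299526400}\right) \frac{1}{22720} = - \frac{166778045450149}{393045239808000}$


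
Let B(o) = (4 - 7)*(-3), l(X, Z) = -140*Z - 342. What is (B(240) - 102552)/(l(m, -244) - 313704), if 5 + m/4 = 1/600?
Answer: 102543/279886 ≈ 0.36637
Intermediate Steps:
m = -2999/150 (m = -20 + 4/600 = -20 + 4*(1/600) = -20 + 1/150 = -2999/150 ≈ -19.993)
l(X, Z) = -342 - 140*Z
B(o) = 9 (B(o) = -3*(-3) = 9)
(B(240) - 102552)/(l(m, -244) - 313704) = (9 - 102552)/((-342 - 140*(-244)) - 313704) = -102543/((-342 + 34160) - 313704) = -102543/(33818 - 313704) = -102543/(-279886) = -102543*(-1/279886) = 102543/279886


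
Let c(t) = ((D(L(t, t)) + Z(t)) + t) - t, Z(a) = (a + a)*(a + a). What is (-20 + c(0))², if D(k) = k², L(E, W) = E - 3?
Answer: 121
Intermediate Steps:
Z(a) = 4*a² (Z(a) = (2*a)*(2*a) = 4*a²)
L(E, W) = -3 + E
c(t) = (-3 + t)² + 4*t² (c(t) = (((-3 + t)² + 4*t²) + t) - t = (t + (-3 + t)² + 4*t²) - t = (-3 + t)² + 4*t²)
(-20 + c(0))² = (-20 + ((-3 + 0)² + 4*0²))² = (-20 + ((-3)² + 4*0))² = (-20 + (9 + 0))² = (-20 + 9)² = (-11)² = 121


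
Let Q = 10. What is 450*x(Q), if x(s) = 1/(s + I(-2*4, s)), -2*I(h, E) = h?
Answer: 225/7 ≈ 32.143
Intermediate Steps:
I(h, E) = -h/2
x(s) = 1/(4 + s) (x(s) = 1/(s - (-1)*4) = 1/(s - ½*(-8)) = 1/(s + 4) = 1/(4 + s))
450*x(Q) = 450/(4 + 10) = 450/14 = 450*(1/14) = 225/7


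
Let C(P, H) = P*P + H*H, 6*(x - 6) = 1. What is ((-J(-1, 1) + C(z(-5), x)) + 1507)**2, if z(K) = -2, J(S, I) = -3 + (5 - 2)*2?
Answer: 3097701649/1296 ≈ 2.3902e+6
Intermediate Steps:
x = 37/6 (x = 6 + (1/6)*1 = 6 + 1/6 = 37/6 ≈ 6.1667)
J(S, I) = 3 (J(S, I) = -3 + 3*2 = -3 + 6 = 3)
C(P, H) = H**2 + P**2 (C(P, H) = P**2 + H**2 = H**2 + P**2)
((-J(-1, 1) + C(z(-5), x)) + 1507)**2 = ((-1*3 + ((37/6)**2 + (-2)**2)) + 1507)**2 = ((-3 + (1369/36 + 4)) + 1507)**2 = ((-3 + 1513/36) + 1507)**2 = (1405/36 + 1507)**2 = (55657/36)**2 = 3097701649/1296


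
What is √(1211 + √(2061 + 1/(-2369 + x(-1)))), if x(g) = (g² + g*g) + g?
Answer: √(26525744 + 74*√180576539)/148 ≈ 35.446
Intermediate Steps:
x(g) = g + 2*g² (x(g) = (g² + g²) + g = 2*g² + g = g + 2*g²)
√(1211 + √(2061 + 1/(-2369 + x(-1)))) = √(1211 + √(2061 + 1/(-2369 - (1 + 2*(-1))))) = √(1211 + √(2061 + 1/(-2369 - (1 - 2)))) = √(1211 + √(2061 + 1/(-2369 - 1*(-1)))) = √(1211 + √(2061 + 1/(-2369 + 1))) = √(1211 + √(2061 + 1/(-2368))) = √(1211 + √(2061 - 1/2368)) = √(1211 + √(4880447/2368)) = √(1211 + √180576539/296)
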